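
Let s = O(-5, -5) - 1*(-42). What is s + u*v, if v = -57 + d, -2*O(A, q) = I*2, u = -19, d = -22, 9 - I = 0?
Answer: 1534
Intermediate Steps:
I = 9 (I = 9 - 1*0 = 9 + 0 = 9)
O(A, q) = -9 (O(A, q) = -9*2/2 = -1/2*18 = -9)
v = -79 (v = -57 - 22 = -79)
s = 33 (s = -9 - 1*(-42) = -9 + 42 = 33)
s + u*v = 33 - 19*(-79) = 33 + 1501 = 1534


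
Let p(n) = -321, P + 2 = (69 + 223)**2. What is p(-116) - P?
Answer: -85583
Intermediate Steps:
P = 85262 (P = -2 + (69 + 223)**2 = -2 + 292**2 = -2 + 85264 = 85262)
p(-116) - P = -321 - 1*85262 = -321 - 85262 = -85583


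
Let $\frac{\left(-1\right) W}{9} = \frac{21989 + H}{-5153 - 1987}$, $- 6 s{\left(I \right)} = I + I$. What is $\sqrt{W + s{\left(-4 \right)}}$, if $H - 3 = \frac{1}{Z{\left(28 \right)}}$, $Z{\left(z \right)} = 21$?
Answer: $\frac{\sqrt{370295445}}{3570} \approx 5.3902$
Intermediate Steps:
$s{\left(I \right)} = - \frac{I}{3}$ ($s{\left(I \right)} = - \frac{I + I}{6} = - \frac{2 I}{6} = - \frac{I}{3}$)
$H = \frac{64}{21}$ ($H = 3 + \frac{1}{21} = \frac{64}{21} \approx 3.0476$)
$W = \frac{461833}{16660}$ ($W = - 9 \frac{21989 + \frac{64}{21}}{-5153 - 1987} = - 9 \frac{461833}{21 \left(-7140\right)} = - 9 \cdot \frac{461833}{21} \left(- \frac{1}{7140}\right) = \left(-9\right) \left(- \frac{461833}{149940}\right) = \frac{461833}{16660} \approx 27.721$)
$\sqrt{W + s{\left(-4 \right)}} = \sqrt{\frac{461833}{16660} - - \frac{4}{3}} = \sqrt{\frac{461833}{16660} + \frac{4}{3}} = \sqrt{\frac{1452139}{49980}} = \frac{\sqrt{370295445}}{3570}$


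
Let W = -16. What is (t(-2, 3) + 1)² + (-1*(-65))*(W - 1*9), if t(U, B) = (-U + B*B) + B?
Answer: -1400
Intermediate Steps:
t(U, B) = B + B² - U (t(U, B) = (-U + B²) + B = (B² - U) + B = B + B² - U)
(t(-2, 3) + 1)² + (-1*(-65))*(W - 1*9) = ((3 + 3² - 1*(-2)) + 1)² + (-1*(-65))*(-16 - 1*9) = ((3 + 9 + 2) + 1)² + 65*(-16 - 9) = (14 + 1)² + 65*(-25) = 15² - 1625 = 225 - 1625 = -1400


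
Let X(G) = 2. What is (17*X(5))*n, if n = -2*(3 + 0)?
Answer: -204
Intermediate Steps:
n = -6 (n = -2*3 = -6)
(17*X(5))*n = (17*2)*(-6) = 34*(-6) = -204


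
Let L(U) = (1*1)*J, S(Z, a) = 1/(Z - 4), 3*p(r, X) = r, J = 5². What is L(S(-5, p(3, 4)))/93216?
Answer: 25/93216 ≈ 0.00026819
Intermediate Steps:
J = 25
p(r, X) = r/3
S(Z, a) = 1/(-4 + Z)
L(U) = 25 (L(U) = (1*1)*25 = 1*25 = 25)
L(S(-5, p(3, 4)))/93216 = 25/93216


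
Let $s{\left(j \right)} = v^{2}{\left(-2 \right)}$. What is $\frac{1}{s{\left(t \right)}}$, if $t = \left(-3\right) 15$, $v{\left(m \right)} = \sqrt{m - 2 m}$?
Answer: $\frac{1}{2} \approx 0.5$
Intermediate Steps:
$v{\left(m \right)} = \sqrt{- m}$
$t = -45$
$s{\left(j \right)} = 2$ ($s{\left(j \right)} = \left(\sqrt{\left(-1\right) \left(-2\right)}\right)^{2} = \left(\sqrt{2}\right)^{2} = 2$)
$\frac{1}{s{\left(t \right)}} = \frac{1}{2}$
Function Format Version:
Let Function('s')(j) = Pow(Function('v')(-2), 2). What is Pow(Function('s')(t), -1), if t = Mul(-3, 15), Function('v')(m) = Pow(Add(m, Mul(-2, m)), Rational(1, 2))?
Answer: Rational(1, 2) ≈ 0.50000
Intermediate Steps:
Function('v')(m) = Pow(Mul(-1, m), Rational(1, 2))
t = -45
Function('s')(j) = 2 (Function('s')(j) = Pow(Pow(Mul(-1, -2), Rational(1, 2)), 2) = Pow(Pow(2, Rational(1, 2)), 2) = 2)
Pow(Function('s')(t), -1) = Pow(2, -1) = Rational(1, 2)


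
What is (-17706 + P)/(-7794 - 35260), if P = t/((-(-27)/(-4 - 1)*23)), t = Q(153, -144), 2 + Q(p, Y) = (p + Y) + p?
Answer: 5498113/13368267 ≈ 0.41128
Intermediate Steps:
Q(p, Y) = -2 + Y + 2*p (Q(p, Y) = -2 + ((p + Y) + p) = -2 + ((Y + p) + p) = -2 + (Y + 2*p) = -2 + Y + 2*p)
t = 160 (t = -2 - 144 + 2*153 = -2 - 144 + 306 = 160)
P = -800/621 (P = 160/((-(-27)/(-4 - 1)*23)) = 160/((-(-27)/(-5)*23)) = 160/((-(-27)*(-1)/5*23)) = 160/((-27*⅕*23)) = 160/((-27/5*23)) = 160/(-621/5) = 160*(-5/621) = -800/621 ≈ -1.2882)
(-17706 + P)/(-7794 - 35260) = (-17706 - 800/621)/(-7794 - 35260) = -10996226/621/(-43054) = -10996226/621*(-1/43054) = 5498113/13368267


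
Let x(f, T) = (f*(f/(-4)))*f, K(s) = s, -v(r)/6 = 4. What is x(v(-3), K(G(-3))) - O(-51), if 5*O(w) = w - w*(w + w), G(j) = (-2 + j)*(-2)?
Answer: 22533/5 ≈ 4506.6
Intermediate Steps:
G(j) = 4 - 2*j
v(r) = -24 (v(r) = -6*4 = -24)
O(w) = -2*w**2/5 + w/5 (O(w) = (w - w*(w + w))/5 = (w - w*2*w)/5 = (w - 2*w**2)/5 = -2*w**2/5 + w/5)
x(f, T) = -f**3/4 (x(f, T) = (f*(f*(-1/4)))*f = (f*(-f/4))*f = (-f**2/4)*f = -f**3/4)
x(v(-3), K(G(-3))) - O(-51) = -1/4*(-24)**3 - (-51)*(1 - 2*(-51))/5 = -1/4*(-13824) - (-51)*(1 + 102)/5 = 3456 - (-51)*103/5 = 3456 - 1*(-5253/5) = 3456 + 5253/5 = 22533/5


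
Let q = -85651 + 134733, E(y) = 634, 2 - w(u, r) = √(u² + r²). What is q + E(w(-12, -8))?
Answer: 49716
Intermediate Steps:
w(u, r) = 2 - √(r² + u²) (w(u, r) = 2 - √(u² + r²) = 2 - √(r² + u²))
q = 49082
q + E(w(-12, -8)) = 49082 + 634 = 49716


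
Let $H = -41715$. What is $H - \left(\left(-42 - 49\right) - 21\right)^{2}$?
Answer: $-54259$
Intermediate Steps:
$H - \left(\left(-42 - 49\right) - 21\right)^{2} = -41715 - \left(\left(-42 - 49\right) - 21\right)^{2} = -41715 - \left(-91 - 21\right)^{2} = -41715 - \left(-112\right)^{2} = -41715 - 12544 = -54259$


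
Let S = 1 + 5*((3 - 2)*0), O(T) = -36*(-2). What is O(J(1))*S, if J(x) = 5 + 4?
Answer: 72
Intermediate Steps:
J(x) = 9
O(T) = 72
S = 1 (S = 1 + 5*(1*0) = 1 + 5*0 = 1 + 0 = 1)
O(J(1))*S = 72*1 = 72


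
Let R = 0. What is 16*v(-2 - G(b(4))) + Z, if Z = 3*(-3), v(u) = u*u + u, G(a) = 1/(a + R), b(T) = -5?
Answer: 351/25 ≈ 14.040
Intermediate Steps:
G(a) = 1/a (G(a) = 1/(a + 0) = 1/a)
v(u) = u + u² (v(u) = u² + u = u + u²)
Z = -9
16*v(-2 - G(b(4))) + Z = 16*((-2 - 1/(-5))*(1 + (-2 - 1/(-5)))) - 9 = 16*((-2 - 1*(-⅕))*(1 + (-2 - 1*(-⅕)))) - 9 = 16*((-2 + ⅕)*(1 + (-2 + ⅕))) - 9 = 16*(-9*(1 - 9/5)/5) - 9 = 16*(-9/5*(-⅘)) - 9 = 16*(36/25) - 9 = 576/25 - 9 = 351/25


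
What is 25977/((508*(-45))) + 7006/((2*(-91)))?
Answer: -27480829/693420 ≈ -39.631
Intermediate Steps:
25977/((508*(-45))) + 7006/((2*(-91))) = 25977/(-22860) + 7006/(-182) = 25977*(-1/22860) + 7006*(-1/182) = -8659/7620 - 3503/91 = -27480829/693420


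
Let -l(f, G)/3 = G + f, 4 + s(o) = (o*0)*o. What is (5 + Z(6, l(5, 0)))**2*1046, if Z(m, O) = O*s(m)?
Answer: 4419350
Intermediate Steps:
s(o) = -4 (s(o) = -4 + (o*0)*o = -4 + 0*o = -4 + 0 = -4)
l(f, G) = -3*G - 3*f (l(f, G) = -3*(G + f) = -3*G - 3*f)
Z(m, O) = -4*O (Z(m, O) = O*(-4) = -4*O)
(5 + Z(6, l(5, 0)))**2*1046 = (5 - 4*(-3*0 - 3*5))**2*1046 = (5 - 4*(0 - 15))**2*1046 = (5 - 4*(-15))**2*1046 = (5 + 60)**2*1046 = 65**2*1046 = 4225*1046 = 4419350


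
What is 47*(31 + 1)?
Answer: 1504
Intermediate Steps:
47*(31 + 1) = 47*32 = 1504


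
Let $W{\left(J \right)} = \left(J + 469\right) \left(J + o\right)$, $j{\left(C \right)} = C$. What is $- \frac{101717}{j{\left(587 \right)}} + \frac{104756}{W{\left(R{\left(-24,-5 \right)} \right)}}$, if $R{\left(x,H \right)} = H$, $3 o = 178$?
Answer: $- \frac{1877146207}{11098996} \approx -169.13$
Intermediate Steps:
$o = \frac{178}{3}$ ($o = \frac{1}{3} \cdot 178 = \frac{178}{3} \approx 59.333$)
$W{\left(J \right)} = \left(469 + J\right) \left(\frac{178}{3} + J\right)$ ($W{\left(J \right)} = \left(J + 469\right) \left(J + \frac{178}{3}\right) = \left(469 + J\right) \left(\frac{178}{3} + J\right)$)
$- \frac{101717}{j{\left(587 \right)}} + \frac{104756}{W{\left(R{\left(-24,-5 \right)} \right)}} = - \frac{101717}{587} + \frac{104756}{\frac{83482}{3} + \left(-5\right)^{2} + \frac{1585}{3} \left(-5\right)} = \left(-101717\right) \frac{1}{587} + \frac{104756}{\frac{83482}{3} + 25 - \frac{7925}{3}} = - \frac{101717}{587} + \frac{104756}{\frac{75632}{3}} = - \frac{101717}{587} + 104756 \cdot \frac{3}{75632} = - \frac{101717}{587} + \frac{78567}{18908} = - \frac{1877146207}{11098996}$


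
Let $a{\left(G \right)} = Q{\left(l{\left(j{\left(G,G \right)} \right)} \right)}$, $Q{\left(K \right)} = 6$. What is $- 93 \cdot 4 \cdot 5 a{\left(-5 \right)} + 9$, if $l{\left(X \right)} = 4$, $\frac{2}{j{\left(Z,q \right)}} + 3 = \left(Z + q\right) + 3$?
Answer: $-11151$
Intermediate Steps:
$j{\left(Z,q \right)} = \frac{2}{Z + q}$ ($j{\left(Z,q \right)} = \frac{2}{-3 + \left(\left(Z + q\right) + 3\right)} = \frac{2}{-3 + \left(3 + Z + q\right)} = \frac{2}{Z + q}$)
$a{\left(G \right)} = 6$
$- 93 \cdot 4 \cdot 5 a{\left(-5 \right)} + 9 = - 93 \cdot 4 \cdot 5 \cdot 6 + 9 = - 93 \cdot 20 \cdot 6 + 9 = \left(-93\right) 120 + 9 = -11160 + 9 = -11151$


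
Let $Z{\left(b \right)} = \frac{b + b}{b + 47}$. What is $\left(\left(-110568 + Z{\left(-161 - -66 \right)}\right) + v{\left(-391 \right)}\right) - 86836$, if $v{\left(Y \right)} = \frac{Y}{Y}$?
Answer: $- \frac{4737577}{24} \approx -1.974 \cdot 10^{5}$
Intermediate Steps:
$v{\left(Y \right)} = 1$
$Z{\left(b \right)} = \frac{2 b}{47 + b}$
$\left(\left(-110568 + Z{\left(-161 - -66 \right)}\right) + v{\left(-391 \right)}\right) - 86836 = \left(\left(-110568 + \frac{2 \left(-161 - -66\right)}{47 - 95}\right) + 1\right) - 86836 = \left(\left(-110568 + \frac{2 \left(-161 + 66\right)}{47 + \left(-161 + 66\right)}\right) + 1\right) - 86836 = \left(\left(-110568 + 2 \left(-95\right) \frac{1}{47 - 95}\right) + 1\right) - 86836 = \left(\left(-110568 + 2 \left(-95\right) \frac{1}{-48}\right) + 1\right) - 86836 = \left(\left(-110568 + 2 \left(-95\right) \left(- \frac{1}{48}\right)\right) + 1\right) - 86836 = \left(\left(-110568 + \frac{95}{24}\right) + 1\right) - 86836 = \left(- \frac{2653537}{24} + 1\right) - 86836 = - \frac{2653513}{24} - 86836 = - \frac{4737577}{24}$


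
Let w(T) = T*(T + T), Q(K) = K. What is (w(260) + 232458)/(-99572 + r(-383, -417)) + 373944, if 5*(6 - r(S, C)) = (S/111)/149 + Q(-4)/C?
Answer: 28530942701784746/76298120683 ≈ 3.7394e+5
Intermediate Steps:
r(S, C) = 6 - S/82695 + 4/(5*C) (r(S, C) = 6 - ((S/111)/149 - 4/C)/5 = 6 - ((S*(1/111))*(1/149) - 4/C)/5 = 6 - ((S/111)*(1/149) - 4/C)/5 = 6 - (S/16539 - 4/C)/5 = 6 - (-4/C + S/16539)/5 = 6 + (-S/82695 + 4/(5*C)) = 6 - S/82695 + 4/(5*C))
w(T) = 2*T**2 (w(T) = T*(2*T) = 2*T**2)
(w(260) + 232458)/(-99572 + r(-383, -417)) + 373944 = (2*260**2 + 232458)/(-99572 + (1/82695)*(66156 - 417*(496170 - 1*(-383)))/(-417)) + 373944 = (2*67600 + 232458)/(-99572 + (1/82695)*(-1/417)*(66156 - 417*(496170 + 383))) + 373944 = (135200 + 232458)/(-99572 + (1/82695)*(-1/417)*(66156 - 417*496553)) + 373944 = 367658/(-99572 + (1/82695)*(-1/417)*(66156 - 207062601)) + 373944 = 367658/(-99572 + (1/82695)*(-1/417)*(-206996445)) + 373944 = 367658/(-99572 + 4599921/766307) + 373944 = 367658/(-76298120683/766307) + 373944 = 367658*(-766307/76298120683) + 373944 = -281738899006/76298120683 + 373944 = 28530942701784746/76298120683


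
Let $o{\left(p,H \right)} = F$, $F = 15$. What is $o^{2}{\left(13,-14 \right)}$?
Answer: $225$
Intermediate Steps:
$o{\left(p,H \right)} = 15$
$o^{2}{\left(13,-14 \right)} = 15^{2} = 225$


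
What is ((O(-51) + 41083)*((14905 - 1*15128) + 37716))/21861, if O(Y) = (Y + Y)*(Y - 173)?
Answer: 342423569/3123 ≈ 1.0965e+5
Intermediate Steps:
O(Y) = 2*Y*(-173 + Y) (O(Y) = (2*Y)*(-173 + Y) = 2*Y*(-173 + Y))
((O(-51) + 41083)*((14905 - 1*15128) + 37716))/21861 = ((2*(-51)*(-173 - 51) + 41083)*((14905 - 1*15128) + 37716))/21861 = ((2*(-51)*(-224) + 41083)*((14905 - 15128) + 37716))*(1/21861) = ((22848 + 41083)*(-223 + 37716))*(1/21861) = (63931*37493)*(1/21861) = 2396964983*(1/21861) = 342423569/3123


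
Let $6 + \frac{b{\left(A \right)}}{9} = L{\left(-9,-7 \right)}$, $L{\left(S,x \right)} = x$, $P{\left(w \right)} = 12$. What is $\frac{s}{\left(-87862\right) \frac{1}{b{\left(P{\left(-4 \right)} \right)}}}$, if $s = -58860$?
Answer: $- \frac{3443310}{43931} \approx -78.38$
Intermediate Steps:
$b{\left(A \right)} = -117$ ($b{\left(A \right)} = -54 + 9 \left(-7\right) = -54 - 63 = -117$)
$\frac{s}{\left(-87862\right) \frac{1}{b{\left(P{\left(-4 \right)} \right)}}} = - \frac{58860}{\left(-87862\right) \frac{1}{-117}} = - \frac{58860}{\left(-87862\right) \left(- \frac{1}{117}\right)} = - \frac{58860}{\frac{87862}{117}} = \left(-58860\right) \frac{117}{87862} = - \frac{3443310}{43931}$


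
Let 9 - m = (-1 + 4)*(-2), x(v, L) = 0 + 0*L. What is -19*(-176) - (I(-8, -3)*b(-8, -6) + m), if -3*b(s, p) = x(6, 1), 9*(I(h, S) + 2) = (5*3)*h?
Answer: 3329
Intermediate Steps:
x(v, L) = 0 (x(v, L) = 0 + 0 = 0)
I(h, S) = -2 + 5*h/3 (I(h, S) = -2 + ((5*3)*h)/9 = -2 + (15*h)/9 = -2 + 5*h/3)
b(s, p) = 0 (b(s, p) = -1/3*0 = 0)
m = 15 (m = 9 - (-1 + 4)*(-2) = 9 - 3*(-2) = 9 - 1*(-6) = 9 + 6 = 15)
-19*(-176) - (I(-8, -3)*b(-8, -6) + m) = -19*(-176) - ((-2 + (5/3)*(-8))*0 + 15) = 3344 - ((-2 - 40/3)*0 + 15) = 3344 - (-46/3*0 + 15) = 3344 - (0 + 15) = 3344 - 1*15 = 3344 - 15 = 3329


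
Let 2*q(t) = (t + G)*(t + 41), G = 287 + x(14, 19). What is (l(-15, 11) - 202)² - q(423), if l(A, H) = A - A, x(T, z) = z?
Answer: -128324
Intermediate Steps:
l(A, H) = 0
G = 306 (G = 287 + 19 = 306)
q(t) = (41 + t)*(306 + t)/2 (q(t) = ((t + 306)*(t + 41))/2 = ((306 + t)*(41 + t))/2 = ((41 + t)*(306 + t))/2 = (41 + t)*(306 + t)/2)
(l(-15, 11) - 202)² - q(423) = (0 - 202)² - (6273 + (½)*423² + (347/2)*423) = (-202)² - (6273 + (½)*178929 + 146781/2) = 40804 - (6273 + 178929/2 + 146781/2) = 40804 - 1*169128 = 40804 - 169128 = -128324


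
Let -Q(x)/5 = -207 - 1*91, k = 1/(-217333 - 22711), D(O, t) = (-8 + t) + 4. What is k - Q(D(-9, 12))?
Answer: -357665561/240044 ≈ -1490.0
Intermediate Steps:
D(O, t) = -4 + t
k = -1/240044 (k = 1/(-240044) = -1/240044 ≈ -4.1659e-6)
Q(x) = 1490 (Q(x) = -5*(-207 - 1*91) = -5*(-207 - 91) = -5*(-298) = 1490)
k - Q(D(-9, 12)) = -1/240044 - 1*1490 = -1/240044 - 1490 = -357665561/240044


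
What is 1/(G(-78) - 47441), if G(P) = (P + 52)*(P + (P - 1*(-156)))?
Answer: -1/47441 ≈ -2.1079e-5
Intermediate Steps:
G(P) = (52 + P)*(156 + 2*P) (G(P) = (52 + P)*(P + (P + 156)) = (52 + P)*(P + (156 + P)) = (52 + P)*(156 + 2*P))
1/(G(-78) - 47441) = 1/((8112 + 2*(-78)² + 260*(-78)) - 47441) = 1/((8112 + 2*6084 - 20280) - 47441) = 1/((8112 + 12168 - 20280) - 47441) = 1/(0 - 47441) = 1/(-47441) = -1/47441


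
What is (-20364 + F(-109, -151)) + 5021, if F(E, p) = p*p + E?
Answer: 7349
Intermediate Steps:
F(E, p) = E + p² (F(E, p) = p² + E = E + p²)
(-20364 + F(-109, -151)) + 5021 = (-20364 + (-109 + (-151)²)) + 5021 = (-20364 + (-109 + 22801)) + 5021 = (-20364 + 22692) + 5021 = 2328 + 5021 = 7349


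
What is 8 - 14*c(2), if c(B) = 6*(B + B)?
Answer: -328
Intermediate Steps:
c(B) = 12*B (c(B) = 6*(2*B) = 12*B)
8 - 14*c(2) = 8 - 168*2 = 8 - 14*24 = 8 - 336 = -328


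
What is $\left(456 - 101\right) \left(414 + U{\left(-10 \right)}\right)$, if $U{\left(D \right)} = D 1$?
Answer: $143420$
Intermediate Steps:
$U{\left(D \right)} = D$
$\left(456 - 101\right) \left(414 + U{\left(-10 \right)}\right) = \left(456 - 101\right) \left(414 - 10\right) = 355 \cdot 404 = 143420$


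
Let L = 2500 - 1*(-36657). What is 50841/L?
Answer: 50841/39157 ≈ 1.2984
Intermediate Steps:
L = 39157 (L = 2500 + 36657 = 39157)
50841/L = 50841/39157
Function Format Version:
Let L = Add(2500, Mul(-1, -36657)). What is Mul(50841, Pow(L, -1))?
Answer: Rational(50841, 39157) ≈ 1.2984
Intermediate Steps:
L = 39157 (L = Add(2500, 36657) = 39157)
Mul(50841, Pow(L, -1)) = Mul(50841, Pow(39157, -1)) = Mul(50841, Rational(1, 39157)) = Rational(50841, 39157)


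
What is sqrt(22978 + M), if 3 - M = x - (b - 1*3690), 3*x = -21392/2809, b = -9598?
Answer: sqrt(245112909)/159 ≈ 98.466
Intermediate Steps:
x = -21392/8427 (x = (-21392/2809)/3 = (-21392*1/2809)/3 = (1/3)*(-21392/2809) = -21392/8427 ≈ -2.5385)
M = -111931303/8427 (M = 3 - (-21392/8427 - (-9598 - 1*3690)) = 3 - (-21392/8427 - (-9598 - 3690)) = 3 - (-21392/8427 - 1*(-13288)) = 3 - (-21392/8427 + 13288) = 3 - 1*111956584/8427 = 3 - 111956584/8427 = -111931303/8427 ≈ -13282.)
sqrt(22978 + M) = sqrt(22978 - 111931303/8427) = sqrt(81704303/8427) = sqrt(245112909)/159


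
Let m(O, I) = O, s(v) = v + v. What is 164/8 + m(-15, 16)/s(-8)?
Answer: 343/16 ≈ 21.438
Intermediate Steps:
s(v) = 2*v
164/8 + m(-15, 16)/s(-8) = 164/8 - 15/(2*(-8)) = 164*(1/8) - 15/(-16) = 41/2 - 15*(-1/16) = 41/2 + 15/16 = 343/16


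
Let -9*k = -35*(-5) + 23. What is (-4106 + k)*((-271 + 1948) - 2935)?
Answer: 5193024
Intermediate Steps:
k = -22 (k = -(-35*(-5) + 23)/9 = -(175 + 23)/9 = -⅑*198 = -22)
(-4106 + k)*((-271 + 1948) - 2935) = (-4106 - 22)*((-271 + 1948) - 2935) = -4128*(1677 - 2935) = -4128*(-1258) = 5193024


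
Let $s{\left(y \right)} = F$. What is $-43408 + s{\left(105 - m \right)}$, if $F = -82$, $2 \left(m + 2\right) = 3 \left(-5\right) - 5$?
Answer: $-43490$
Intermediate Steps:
$m = -12$ ($m = -2 + \frac{3 \left(-5\right) - 5}{2} = -2 + \frac{-15 - 5}{2} = -2 + \frac{1}{2} \left(-20\right) = -2 - 10 = -12$)
$s{\left(y \right)} = -82$
$-43408 + s{\left(105 - m \right)} = -43408 - 82 = -43490$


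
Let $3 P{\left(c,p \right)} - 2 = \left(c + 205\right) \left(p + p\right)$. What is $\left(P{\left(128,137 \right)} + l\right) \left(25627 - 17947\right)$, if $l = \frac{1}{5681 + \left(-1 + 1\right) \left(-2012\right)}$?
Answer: $\frac{1326994347520}{5681} \approx 2.3358 \cdot 10^{8}$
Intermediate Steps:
$P{\left(c,p \right)} = \frac{2}{3} + \frac{2 p \left(205 + c\right)}{3}$ ($P{\left(c,p \right)} = \frac{2}{3} + \frac{\left(c + 205\right) \left(p + p\right)}{3} = \frac{2}{3} + \frac{\left(205 + c\right) 2 p}{3} = \frac{2}{3} + \frac{2 p \left(205 + c\right)}{3}$)
$l = \frac{1}{5681}$ ($l = \frac{1}{5681 + 0 \left(-2012\right)} = \frac{1}{5681 + 0} = \frac{1}{5681} \approx 0.00017603$)
$\left(P{\left(128,137 \right)} + l\right) \left(25627 - 17947\right) = \left(\left(\frac{2}{3} + \frac{410}{3} \cdot 137 + \frac{2}{3} \cdot 128 \cdot 137\right) + \frac{1}{5681}\right) \left(25627 - 17947\right) = \left(\left(\frac{2}{3} + \frac{56170}{3} + \frac{35072}{3}\right) + \frac{1}{5681}\right) 7680 = \left(\frac{91244}{3} + \frac{1}{5681}\right) 7680 = \frac{518357167}{17043} \cdot 7680 = \frac{1326994347520}{5681}$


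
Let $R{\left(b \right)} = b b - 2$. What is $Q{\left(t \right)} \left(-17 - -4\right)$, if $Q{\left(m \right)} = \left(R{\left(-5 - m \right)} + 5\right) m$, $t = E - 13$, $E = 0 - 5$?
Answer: $40248$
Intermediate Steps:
$E = -5$
$R{\left(b \right)} = -2 + b^{2}$ ($R{\left(b \right)} = b^{2} - 2 = -2 + b^{2}$)
$t = -18$ ($t = -5 - 13 = -18$)
$Q{\left(m \right)} = m \left(3 + \left(-5 - m\right)^{2}\right)$ ($Q{\left(m \right)} = \left(\left(-2 + \left(-5 - m\right)^{2}\right) + 5\right) m = \left(3 + \left(-5 - m\right)^{2}\right) m = m \left(3 + \left(-5 - m\right)^{2}\right)$)
$Q{\left(t \right)} \left(-17 - -4\right) = - 18 \left(3 + \left(5 - 18\right)^{2}\right) \left(-17 - -4\right) = - 18 \left(3 + \left(-13\right)^{2}\right) \left(-17 + 4\right) = - 18 \left(3 + 169\right) \left(-13\right) = \left(-18\right) 172 \left(-13\right) = \left(-3096\right) \left(-13\right) = 40248$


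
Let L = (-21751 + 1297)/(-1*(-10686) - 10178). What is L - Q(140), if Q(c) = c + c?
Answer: -81347/254 ≈ -320.26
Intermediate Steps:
Q(c) = 2*c
L = -10227/254 (L = -20454/(10686 - 10178) = -20454/508 = -20454*1/508 = -10227/254 ≈ -40.264)
L - Q(140) = -10227/254 - 2*140 = -10227/254 - 1*280 = -10227/254 - 280 = -81347/254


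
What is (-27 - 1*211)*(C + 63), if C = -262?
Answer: 47362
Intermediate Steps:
(-27 - 1*211)*(C + 63) = (-27 - 1*211)*(-262 + 63) = (-27 - 211)*(-199) = -238*(-199) = 47362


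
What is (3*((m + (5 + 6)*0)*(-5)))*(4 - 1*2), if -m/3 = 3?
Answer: 270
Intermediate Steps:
m = -9 (m = -3*3 = -9)
(3*((m + (5 + 6)*0)*(-5)))*(4 - 1*2) = (3*((-9 + (5 + 6)*0)*(-5)))*(4 - 1*2) = (3*((-9 + 11*0)*(-5)))*(4 - 2) = (3*((-9 + 0)*(-5)))*2 = (3*(-9*(-5)))*2 = (3*45)*2 = 135*2 = 270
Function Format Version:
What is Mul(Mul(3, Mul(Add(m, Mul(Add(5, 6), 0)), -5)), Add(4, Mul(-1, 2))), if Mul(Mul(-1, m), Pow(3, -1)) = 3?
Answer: 270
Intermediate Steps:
m = -9 (m = Mul(-3, 3) = -9)
Mul(Mul(3, Mul(Add(m, Mul(Add(5, 6), 0)), -5)), Add(4, Mul(-1, 2))) = Mul(Mul(3, Mul(Add(-9, Mul(Add(5, 6), 0)), -5)), Add(4, Mul(-1, 2))) = Mul(Mul(3, Mul(Add(-9, Mul(11, 0)), -5)), Add(4, -2)) = Mul(Mul(3, Mul(Add(-9, 0), -5)), 2) = Mul(Mul(3, Mul(-9, -5)), 2) = Mul(Mul(3, 45), 2) = Mul(135, 2) = 270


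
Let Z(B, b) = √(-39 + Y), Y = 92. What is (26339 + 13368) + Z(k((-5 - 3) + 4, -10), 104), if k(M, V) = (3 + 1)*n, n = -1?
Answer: 39707 + √53 ≈ 39714.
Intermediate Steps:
k(M, V) = -4 (k(M, V) = (3 + 1)*(-1) = 4*(-1) = -4)
Z(B, b) = √53 (Z(B, b) = √(-39 + 92) = √53)
(26339 + 13368) + Z(k((-5 - 3) + 4, -10), 104) = (26339 + 13368) + √53 = 39707 + √53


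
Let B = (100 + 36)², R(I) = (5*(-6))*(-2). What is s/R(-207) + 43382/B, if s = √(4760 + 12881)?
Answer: 21691/9248 + √17641/60 ≈ 4.5591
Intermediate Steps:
R(I) = 60 (R(I) = -30*(-2) = 60)
s = √17641 ≈ 132.82
B = 18496 (B = 136² = 18496)
s/R(-207) + 43382/B = √17641/60 + 43382/18496 = √17641*(1/60) + 43382*(1/18496) = √17641/60 + 21691/9248 = 21691/9248 + √17641/60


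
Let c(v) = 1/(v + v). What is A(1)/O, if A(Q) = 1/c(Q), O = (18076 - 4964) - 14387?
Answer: -2/1275 ≈ -0.0015686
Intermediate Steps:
O = -1275 (O = 13112 - 14387 = -1275)
c(v) = 1/(2*v)
A(Q) = 2*Q (A(Q) = 1/(1/(2*Q)) = 2*Q)
A(1)/O = (2*1)/(-1275) = 2*(-1/1275) = -2/1275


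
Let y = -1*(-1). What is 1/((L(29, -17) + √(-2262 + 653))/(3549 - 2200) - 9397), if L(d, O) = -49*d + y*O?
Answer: -17102609859/160731455797690 - 1349*I*√1609/160731455797690 ≈ -0.0001064 - 3.3666e-10*I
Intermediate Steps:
y = 1
L(d, O) = O - 49*d (L(d, O) = -49*d + 1*O = -49*d + O = O - 49*d)
1/((L(29, -17) + √(-2262 + 653))/(3549 - 2200) - 9397) = 1/(((-17 - 49*29) + √(-2262 + 653))/(3549 - 2200) - 9397) = 1/(((-17 - 1421) + √(-1609))/1349 - 9397) = 1/((-1438 + I*√1609)*(1/1349) - 9397) = 1/((-1438/1349 + I*√1609/1349) - 9397) = 1/(-12677991/1349 + I*√1609/1349)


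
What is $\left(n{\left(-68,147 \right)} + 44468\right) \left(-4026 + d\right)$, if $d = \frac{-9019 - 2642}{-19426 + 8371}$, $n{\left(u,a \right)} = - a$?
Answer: $- \frac{657365659283}{3685} \approx -1.7839 \cdot 10^{8}$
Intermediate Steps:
$d = \frac{3887}{3685}$ ($d = - \frac{11661}{-11055} = \left(-11661\right) \left(- \frac{1}{11055}\right) = \frac{3887}{3685} \approx 1.0548$)
$\left(n{\left(-68,147 \right)} + 44468\right) \left(-4026 + d\right) = \left(\left(-1\right) 147 + 44468\right) \left(-4026 + \frac{3887}{3685}\right) = \left(-147 + 44468\right) \left(- \frac{14831923}{3685}\right) = 44321 \left(- \frac{14831923}{3685}\right) = - \frac{657365659283}{3685}$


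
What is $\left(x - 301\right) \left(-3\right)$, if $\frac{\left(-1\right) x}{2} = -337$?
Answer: $-1119$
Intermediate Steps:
$x = 674$ ($x = \left(-2\right) \left(-337\right) = 674$)
$\left(x - 301\right) \left(-3\right) = \left(674 - 301\right) \left(-3\right) = 373 \left(-3\right) = -1119$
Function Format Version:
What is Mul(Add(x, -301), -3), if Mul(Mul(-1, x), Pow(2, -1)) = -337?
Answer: -1119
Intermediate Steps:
x = 674 (x = Mul(-2, -337) = 674)
Mul(Add(x, -301), -3) = Mul(Add(674, -301), -3) = Mul(373, -3) = -1119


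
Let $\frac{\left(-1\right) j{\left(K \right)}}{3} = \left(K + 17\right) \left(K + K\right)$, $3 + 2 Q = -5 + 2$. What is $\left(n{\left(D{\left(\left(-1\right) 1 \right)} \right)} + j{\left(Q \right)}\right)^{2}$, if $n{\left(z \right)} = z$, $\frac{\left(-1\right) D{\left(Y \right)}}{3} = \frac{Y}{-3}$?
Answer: $63001$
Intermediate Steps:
$D{\left(Y \right)} = Y$ ($D{\left(Y \right)} = - 3 \frac{Y}{-3} = - 3 Y \left(- \frac{1}{3}\right) = - 3 \left(- \frac{Y}{3}\right) = Y$)
$Q = -3$ ($Q = - \frac{3}{2} + \frac{-5 + 2}{2} = - \frac{3}{2} + \frac{1}{2} \left(-3\right) = - \frac{3}{2} - \frac{3}{2} = -3$)
$j{\left(K \right)} = - 6 K \left(17 + K\right)$ ($j{\left(K \right)} = - 3 \left(K + 17\right) \left(K + K\right) = - 3 \left(17 + K\right) 2 K = - 3 \cdot 2 K \left(17 + K\right) = - 6 K \left(17 + K\right)$)
$\left(n{\left(D{\left(\left(-1\right) 1 \right)} \right)} + j{\left(Q \right)}\right)^{2} = \left(\left(-1\right) 1 - - 18 \left(17 - 3\right)\right)^{2} = \left(-1 - \left(-18\right) 14\right)^{2} = \left(-1 + 252\right)^{2} = 251^{2} = 63001$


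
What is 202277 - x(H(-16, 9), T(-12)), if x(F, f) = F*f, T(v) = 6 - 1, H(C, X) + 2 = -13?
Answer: 202352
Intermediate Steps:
H(C, X) = -15 (H(C, X) = -2 - 13 = -15)
T(v) = 5
202277 - x(H(-16, 9), T(-12)) = 202277 - (-15)*5 = 202277 - 1*(-75) = 202277 + 75 = 202352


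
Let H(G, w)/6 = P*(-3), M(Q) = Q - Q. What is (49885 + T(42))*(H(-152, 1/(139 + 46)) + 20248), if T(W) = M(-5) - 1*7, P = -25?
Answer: 1032374844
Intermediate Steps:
M(Q) = 0
H(G, w) = 450 (H(G, w) = 6*(-25*(-3)) = 6*75 = 450)
T(W) = -7 (T(W) = 0 - 1*7 = 0 - 7 = -7)
(49885 + T(42))*(H(-152, 1/(139 + 46)) + 20248) = (49885 - 7)*(450 + 20248) = 49878*20698 = 1032374844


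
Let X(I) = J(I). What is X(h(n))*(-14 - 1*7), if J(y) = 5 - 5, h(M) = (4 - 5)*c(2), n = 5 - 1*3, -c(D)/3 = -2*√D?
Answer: 0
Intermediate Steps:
c(D) = 6*√D (c(D) = -(-6)*√D = 6*√D)
n = 2 (n = 5 - 3 = 2)
h(M) = -6*√2 (h(M) = (4 - 5)*(6*√2) = -6*√2)
J(y) = 0
X(I) = 0
X(h(n))*(-14 - 1*7) = 0*(-14 - 1*7) = 0*(-14 - 7) = 0*(-21) = 0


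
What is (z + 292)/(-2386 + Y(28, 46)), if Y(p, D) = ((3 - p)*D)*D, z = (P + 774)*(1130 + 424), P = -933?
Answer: 123397/27643 ≈ 4.4640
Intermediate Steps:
z = -247086 (z = (-933 + 774)*(1130 + 424) = -159*1554 = -247086)
Y(p, D) = D²*(3 - p) (Y(p, D) = (D*(3 - p))*D = D²*(3 - p))
(z + 292)/(-2386 + Y(28, 46)) = (-247086 + 292)/(-2386 + 46²*(3 - 1*28)) = -246794/(-2386 + 2116*(3 - 28)) = -246794/(-2386 + 2116*(-25)) = -246794/(-2386 - 52900) = -246794/(-55286) = -246794*(-1/55286) = 123397/27643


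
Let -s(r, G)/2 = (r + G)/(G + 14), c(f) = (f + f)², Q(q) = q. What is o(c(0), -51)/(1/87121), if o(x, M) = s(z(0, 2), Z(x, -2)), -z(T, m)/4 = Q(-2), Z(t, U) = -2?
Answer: -87121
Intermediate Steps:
c(f) = 4*f² (c(f) = (2*f)² = 4*f²)
z(T, m) = 8 (z(T, m) = -4*(-2) = 8)
s(r, G) = -2*(G + r)/(14 + G) (s(r, G) = -2*(r + G)/(G + 14) = -2*(G + r)/(14 + G))
o(x, M) = -1 (o(x, M) = 2*(-1*(-2) - 1*8)/(14 - 2) = 2*(2 - 8)/12 = 2*(1/12)*(-6) = -1)
o(c(0), -51)/(1/87121) = -1/(1/87121) = -1/1/87121 = -1*87121 = -87121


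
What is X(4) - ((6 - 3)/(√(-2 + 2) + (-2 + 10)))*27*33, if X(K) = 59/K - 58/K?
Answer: -2671/8 ≈ -333.88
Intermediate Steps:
X(K) = 1/K
X(4) - ((6 - 3)/(√(-2 + 2) + (-2 + 10)))*27*33 = 1/4 - ((6 - 3)/(√(-2 + 2) + (-2 + 10)))*27*33 = ¼ - (3/(√0 + 8))*27*33 = ¼ - (3/(0 + 8))*27*33 = ¼ - (3/8)*27*33 = ¼ - 81*33/8 = ¼ - 1*2673/8 = ¼ - 2673/8 = -2671/8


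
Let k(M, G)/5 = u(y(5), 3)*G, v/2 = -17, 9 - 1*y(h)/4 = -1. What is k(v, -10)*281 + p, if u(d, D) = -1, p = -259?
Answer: 13791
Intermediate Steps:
y(h) = 40 (y(h) = 36 - 4*(-1) = 36 + 4 = 40)
v = -34 (v = 2*(-17) = -34)
k(M, G) = -5*G (k(M, G) = 5*(-G) = -5*G)
k(v, -10)*281 + p = -5*(-10)*281 - 259 = 50*281 - 259 = 14050 - 259 = 13791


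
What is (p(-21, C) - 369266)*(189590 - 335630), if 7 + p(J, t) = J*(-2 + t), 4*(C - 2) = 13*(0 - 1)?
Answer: 53918661690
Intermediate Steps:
C = -5/4 (C = 2 + (13*(0 - 1))/4 = 2 + (13*(-1))/4 = 2 + (1/4)*(-13) = 2 - 13/4 = -5/4 ≈ -1.2500)
p(J, t) = -7 + J*(-2 + t)
(p(-21, C) - 369266)*(189590 - 335630) = ((-7 - 2*(-21) - 21*(-5/4)) - 369266)*(189590 - 335630) = ((-7 + 42 + 105/4) - 369266)*(-146040) = (245/4 - 369266)*(-146040) = -1476819/4*(-146040) = 53918661690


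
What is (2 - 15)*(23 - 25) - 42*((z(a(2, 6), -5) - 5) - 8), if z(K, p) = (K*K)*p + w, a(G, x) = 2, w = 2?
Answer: 1328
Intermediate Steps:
z(K, p) = 2 + p*K**2 (z(K, p) = (K*K)*p + 2 = K**2*p + 2 = p*K**2 + 2 = 2 + p*K**2)
(2 - 15)*(23 - 25) - 42*((z(a(2, 6), -5) - 5) - 8) = (2 - 15)*(23 - 25) - 42*(((2 - 5*2**2) - 5) - 8) = -13*(-2) - 42*(((2 - 5*4) - 5) - 8) = 26 - 42*(((2 - 20) - 5) - 8) = 26 - 42*((-18 - 5) - 8) = 26 - 42*(-23 - 8) = 26 - 42*(-31) = 26 + 1302 = 1328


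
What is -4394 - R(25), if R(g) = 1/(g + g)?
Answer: -219701/50 ≈ -4394.0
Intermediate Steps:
R(g) = 1/(2*g)
-4394 - R(25) = -4394 - 1/(2*25) = -4394 - 1*1/50 = -4394 - 1/50 = -219701/50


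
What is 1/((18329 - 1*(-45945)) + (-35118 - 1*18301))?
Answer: 1/10855 ≈ 9.2123e-5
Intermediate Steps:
1/((18329 - 1*(-45945)) + (-35118 - 1*18301)) = 1/((18329 + 45945) + (-35118 - 18301)) = 1/(64274 - 53419) = 1/10855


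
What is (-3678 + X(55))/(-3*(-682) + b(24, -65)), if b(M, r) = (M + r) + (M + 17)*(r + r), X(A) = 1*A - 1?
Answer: 3624/3325 ≈ 1.0899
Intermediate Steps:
X(A) = -1 + A (X(A) = A - 1 = -1 + A)
b(M, r) = M + r + 2*r*(17 + M) (b(M, r) = (M + r) + (17 + M)*(2*r) = (M + r) + 2*r*(17 + M) = M + r + 2*r*(17 + M))
(-3678 + X(55))/(-3*(-682) + b(24, -65)) = (-3678 + (-1 + 55))/(-3*(-682) + (24 + 35*(-65) + 2*24*(-65))) = (-3678 + 54)/(2046 + (24 - 2275 - 3120)) = -3624/(2046 - 5371) = -3624/(-3325) = -3624*(-1/3325) = 3624/3325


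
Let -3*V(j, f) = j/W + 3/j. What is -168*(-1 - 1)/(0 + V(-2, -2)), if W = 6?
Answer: 6048/11 ≈ 549.82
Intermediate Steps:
V(j, f) = -1/j - j/18 (V(j, f) = -(j/6 + 3/j)/3 = -(3/j + j/6)/3 = -1/j - j/18)
-168*(-1 - 1)/(0 + V(-2, -2)) = -168*(-1 - 1)/(0 + (-1/(-2) - 1/18*(-2))) = -(-336)/(0 + (-1*(-½) + ⅑)) = -(-336)/(0 + (½ + ⅑)) = -(-336)/(0 + 11/18) = -(-336)/11/18 = -(-336)*18/11 = -168*(-36/11) = 6048/11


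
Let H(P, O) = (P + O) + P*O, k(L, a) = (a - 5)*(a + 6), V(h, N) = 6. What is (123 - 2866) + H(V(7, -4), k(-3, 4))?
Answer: -2807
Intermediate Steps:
k(L, a) = (-5 + a)*(6 + a)
H(P, O) = O + P + O*P (H(P, O) = (O + P) + O*P = O + P + O*P)
(123 - 2866) + H(V(7, -4), k(-3, 4)) = (123 - 2866) + ((-30 + 4 + 4²) + 6 + (-30 + 4 + 4²)*6) = -2743 + ((-30 + 4 + 16) + 6 + (-30 + 4 + 16)*6) = -2743 + (-10 + 6 - 10*6) = -2743 + (-10 + 6 - 60) = -2743 - 64 = -2807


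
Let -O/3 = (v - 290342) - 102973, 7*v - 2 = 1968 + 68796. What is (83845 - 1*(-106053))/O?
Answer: 1329286/8047317 ≈ 0.16518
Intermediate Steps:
v = 70766/7 (v = 2/7 + (1968 + 68796)/7 = 2/7 + (⅐)*70764 = 2/7 + 70764/7 = 70766/7 ≈ 10109.)
O = 8047317/7 (O = -3*((70766/7 - 290342) - 102973) = -3*(-1961628/7 - 102973) = -3*(-2682439/7) = 8047317/7 ≈ 1.1496e+6)
(83845 - 1*(-106053))/O = (83845 - 1*(-106053))/(8047317/7) = (83845 + 106053)*(7/8047317) = 189898*(7/8047317) = 1329286/8047317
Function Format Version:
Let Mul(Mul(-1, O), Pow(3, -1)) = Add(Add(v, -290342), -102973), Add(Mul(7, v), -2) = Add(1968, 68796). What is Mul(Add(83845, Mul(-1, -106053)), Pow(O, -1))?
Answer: Rational(1329286, 8047317) ≈ 0.16518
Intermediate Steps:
v = Rational(70766, 7) (v = Add(Rational(2, 7), Mul(Rational(1, 7), Add(1968, 68796))) = Add(Rational(2, 7), Mul(Rational(1, 7), 70764)) = Add(Rational(2, 7), Rational(70764, 7)) = Rational(70766, 7) ≈ 10109.)
O = Rational(8047317, 7) (O = Mul(-3, Add(Add(Rational(70766, 7), -290342), -102973)) = Mul(-3, Add(Rational(-1961628, 7), -102973)) = Mul(-3, Rational(-2682439, 7)) = Rational(8047317, 7) ≈ 1.1496e+6)
Mul(Add(83845, Mul(-1, -106053)), Pow(O, -1)) = Mul(Add(83845, Mul(-1, -106053)), Pow(Rational(8047317, 7), -1)) = Mul(Add(83845, 106053), Rational(7, 8047317)) = Mul(189898, Rational(7, 8047317)) = Rational(1329286, 8047317)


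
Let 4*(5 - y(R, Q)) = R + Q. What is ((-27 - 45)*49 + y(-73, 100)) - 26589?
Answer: -120475/4 ≈ -30119.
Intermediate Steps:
y(R, Q) = 5 - Q/4 - R/4 (y(R, Q) = 5 - (R + Q)/4 = 5 - (Q + R)/4 = 5 + (-Q/4 - R/4) = 5 - Q/4 - R/4)
((-27 - 45)*49 + y(-73, 100)) - 26589 = ((-27 - 45)*49 + (5 - ¼*100 - ¼*(-73))) - 26589 = (-72*49 + (5 - 25 + 73/4)) - 26589 = (-3528 - 7/4) - 26589 = -14119/4 - 26589 = -120475/4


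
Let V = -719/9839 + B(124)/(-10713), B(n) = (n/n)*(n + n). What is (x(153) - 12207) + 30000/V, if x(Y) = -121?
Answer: -3287195649832/10142719 ≈ -3.2409e+5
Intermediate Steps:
B(n) = 2*n (B(n) = 1*(2*n) = 2*n)
V = -10142719/105405207 (V = -719/9839 + (2*124)/(-10713) = -719*1/9839 + 248*(-1/10713) = -719/9839 - 248/10713 = -10142719/105405207 ≈ -0.096226)
(x(153) - 12207) + 30000/V = (-121 - 12207) + 30000/(-10142719/105405207) = -12328 + 30000*(-105405207/10142719) = -12328 - 3162156210000/10142719 = -3287195649832/10142719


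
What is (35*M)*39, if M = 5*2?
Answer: 13650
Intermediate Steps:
M = 10
(35*M)*39 = (35*10)*39 = 350*39 = 13650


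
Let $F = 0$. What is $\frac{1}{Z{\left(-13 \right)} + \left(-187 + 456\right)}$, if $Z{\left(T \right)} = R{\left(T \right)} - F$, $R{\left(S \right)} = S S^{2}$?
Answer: $- \frac{1}{1928} \approx -0.00051867$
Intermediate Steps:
$R{\left(S \right)} = S^{3}$
$Z{\left(T \right)} = T^{3}$ ($Z{\left(T \right)} = T^{3} - 0 = T^{3} + 0 = T^{3}$)
$\frac{1}{Z{\left(-13 \right)} + \left(-187 + 456\right)} = \frac{1}{\left(-13\right)^{3} + \left(-187 + 456\right)} = \frac{1}{-2197 + 269} = \frac{1}{-1928} = - \frac{1}{1928}$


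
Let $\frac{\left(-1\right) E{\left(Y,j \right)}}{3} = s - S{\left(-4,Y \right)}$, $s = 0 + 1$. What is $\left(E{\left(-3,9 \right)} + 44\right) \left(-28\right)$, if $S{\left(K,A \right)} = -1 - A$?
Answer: $-1316$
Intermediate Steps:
$s = 1$
$E{\left(Y,j \right)} = -6 - 3 Y$ ($E{\left(Y,j \right)} = - 3 \left(1 - \left(-1 - Y\right)\right) = - 3 \left(1 + \left(1 + Y\right)\right) = - 3 \left(2 + Y\right) = -6 - 3 Y$)
$\left(E{\left(-3,9 \right)} + 44\right) \left(-28\right) = \left(\left(-6 - -9\right) + 44\right) \left(-28\right) = \left(\left(-6 + 9\right) + 44\right) \left(-28\right) = \left(3 + 44\right) \left(-28\right) = 47 \left(-28\right) = -1316$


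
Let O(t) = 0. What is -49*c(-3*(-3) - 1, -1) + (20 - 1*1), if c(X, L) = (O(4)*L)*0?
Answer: 19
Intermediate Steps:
c(X, L) = 0 (c(X, L) = (0*L)*0 = 0*0 = 0)
-49*c(-3*(-3) - 1, -1) + (20 - 1*1) = -49*0 + (20 - 1*1) = 0 + (20 - 1) = 0 + 19 = 19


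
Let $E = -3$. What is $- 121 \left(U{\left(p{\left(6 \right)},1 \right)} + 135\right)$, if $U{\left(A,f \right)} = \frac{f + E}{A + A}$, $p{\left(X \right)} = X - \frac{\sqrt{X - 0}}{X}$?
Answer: $- \frac{3507669}{215} + \frac{121 \sqrt{6}}{215} \approx -16313.0$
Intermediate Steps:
$p{\left(X \right)} = X - \frac{1}{\sqrt{X}}$ ($p{\left(X \right)} = X - \frac{\sqrt{X + \left(-4 + 4\right)}}{X} = X - \frac{\sqrt{X + 0}}{X} = X - \frac{\sqrt{X}}{X} = X - \frac{1}{\sqrt{X}}$)
$U{\left(A,f \right)} = \frac{-3 + f}{2 A}$ ($U{\left(A,f \right)} = \frac{f - 3}{A + A} = \frac{-3 + f}{2 A}$)
$- 121 \left(U{\left(p{\left(6 \right)},1 \right)} + 135\right) = - 121 \left(\frac{-3 + 1}{2 \left(6 - \frac{1}{\sqrt{6}}\right)} + 135\right) = - 121 \left(\frac{1}{2} \frac{1}{6 - \frac{\sqrt{6}}{6}} \left(-2\right) + 135\right) = - 121 \left(- \frac{1}{6 - \frac{\sqrt{6}}{6}} + 135\right) = - 121 \left(135 - \frac{1}{6 - \frac{\sqrt{6}}{6}}\right) = -16335 + \frac{121}{6 - \frac{\sqrt{6}}{6}}$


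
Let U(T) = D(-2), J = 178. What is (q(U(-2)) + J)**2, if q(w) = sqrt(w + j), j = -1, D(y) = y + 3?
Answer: 31684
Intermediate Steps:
D(y) = 3 + y
U(T) = 1 (U(T) = 3 - 2 = 1)
q(w) = sqrt(-1 + w) (q(w) = sqrt(w - 1) = sqrt(-1 + w))
(q(U(-2)) + J)**2 = (sqrt(-1 + 1) + 178)**2 = (sqrt(0) + 178)**2 = (0 + 178)**2 = 178**2 = 31684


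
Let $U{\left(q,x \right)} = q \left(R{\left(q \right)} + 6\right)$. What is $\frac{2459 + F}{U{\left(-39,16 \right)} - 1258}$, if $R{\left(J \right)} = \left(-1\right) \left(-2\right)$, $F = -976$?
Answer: $- \frac{1483}{1570} \approx -0.94459$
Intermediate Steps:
$R{\left(J \right)} = 2$
$U{\left(q,x \right)} = 8 q$ ($U{\left(q,x \right)} = q \left(2 + 6\right) = q 8 = 8 q$)
$\frac{2459 + F}{U{\left(-39,16 \right)} - 1258} = \frac{2459 - 976}{8 \left(-39\right) - 1258} = \frac{1483}{-312 - 1258} = \frac{1483}{-1570} = 1483 \left(- \frac{1}{1570}\right) = - \frac{1483}{1570}$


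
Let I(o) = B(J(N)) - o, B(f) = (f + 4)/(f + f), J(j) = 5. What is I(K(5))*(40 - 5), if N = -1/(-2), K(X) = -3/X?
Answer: 105/2 ≈ 52.500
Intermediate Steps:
N = ½ (N = -1*(-½) = ½ ≈ 0.50000)
B(f) = (4 + f)/(2*f) (B(f) = (4 + f)/((2*f)) = (4 + f)*(1/(2*f)) = (4 + f)/(2*f))
I(o) = 9/10 - o (I(o) = (½)*(4 + 5)/5 - o = (½)*(⅕)*9 - o = 9/10 - o)
I(K(5))*(40 - 5) = (9/10 - (-3)/5)*(40 - 5) = (9/10 - (-3)/5)*35 = (9/10 - 1*(-⅗))*35 = (9/10 + ⅗)*35 = (3/2)*35 = 105/2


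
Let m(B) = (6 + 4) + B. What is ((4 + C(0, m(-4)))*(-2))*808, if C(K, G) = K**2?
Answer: -6464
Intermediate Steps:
m(B) = 10 + B
((4 + C(0, m(-4)))*(-2))*808 = ((4 + 0**2)*(-2))*808 = ((4 + 0)*(-2))*808 = (4*(-2))*808 = -8*808 = -6464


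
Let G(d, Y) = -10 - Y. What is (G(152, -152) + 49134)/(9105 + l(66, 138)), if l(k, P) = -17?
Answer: 12319/2272 ≈ 5.4221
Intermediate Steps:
(G(152, -152) + 49134)/(9105 + l(66, 138)) = ((-10 - 1*(-152)) + 49134)/(9105 - 17) = ((-10 + 152) + 49134)/9088 = (142 + 49134)*(1/9088) = 49276*(1/9088) = 12319/2272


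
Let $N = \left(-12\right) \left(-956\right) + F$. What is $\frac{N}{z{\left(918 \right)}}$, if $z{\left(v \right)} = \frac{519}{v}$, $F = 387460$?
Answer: $\frac{122073192}{173} \approx 7.0563 \cdot 10^{5}$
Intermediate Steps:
$N = 398932$ ($N = \left(-12\right) \left(-956\right) + 387460 = 11472 + 387460 = 398932$)
$\frac{N}{z{\left(918 \right)}} = \frac{398932}{519 \cdot \frac{1}{918}} = \frac{398932}{\frac{173}{306}} = 398932 \cdot \frac{306}{173} = \frac{122073192}{173}$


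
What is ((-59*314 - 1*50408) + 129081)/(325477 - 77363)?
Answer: 60147/248114 ≈ 0.24242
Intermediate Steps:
((-59*314 - 1*50408) + 129081)/(325477 - 77363) = ((-18526 - 50408) + 129081)/248114 = (-68934 + 129081)*(1/248114) = 60147*(1/248114) = 60147/248114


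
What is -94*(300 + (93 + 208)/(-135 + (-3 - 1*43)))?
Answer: -5075906/181 ≈ -28044.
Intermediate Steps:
-94*(300 + (93 + 208)/(-135 + (-3 - 1*43))) = -94*(300 + 301/(-135 + (-3 - 43))) = -94*(300 + 301/(-135 - 46)) = -94*(300 + 301/(-181)) = -94*(300 + 301*(-1/181)) = -94*(300 - 301/181) = -94*53999/181 = -5075906/181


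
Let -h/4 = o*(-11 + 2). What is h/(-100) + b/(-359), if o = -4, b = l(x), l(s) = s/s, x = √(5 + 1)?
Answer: 12899/8975 ≈ 1.4372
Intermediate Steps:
x = √6 ≈ 2.4495
l(s) = 1
b = 1
h = -144 (h = -(-16)*(-11 + 2) = -(-16)*(-9) = -4*36 = -144)
h/(-100) + b/(-359) = -144/(-100) + 1/(-359) = -144*(-1/100) + 1*(-1/359) = 36/25 - 1/359 = 12899/8975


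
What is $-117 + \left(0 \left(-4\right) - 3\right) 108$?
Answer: $-441$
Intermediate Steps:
$-117 + \left(0 \left(-4\right) - 3\right) 108 = -117 + \left(0 - 3\right) 108 = -117 - 324 = -441$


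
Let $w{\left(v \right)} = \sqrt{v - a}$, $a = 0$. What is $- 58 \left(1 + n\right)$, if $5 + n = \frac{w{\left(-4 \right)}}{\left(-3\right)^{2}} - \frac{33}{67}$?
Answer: $\frac{17458}{67} - \frac{116 i}{9} \approx 260.57 - 12.889 i$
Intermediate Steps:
$w{\left(v \right)} = \sqrt{v}$ ($w{\left(v \right)} = \sqrt{v - 0} = \sqrt{v + 0} = \sqrt{v}$)
$n = - \frac{368}{67} + \frac{2 i}{9}$ ($n = -5 + \left(\frac{\sqrt{-4}}{\left(-3\right)^{2}} - \frac{33}{67}\right) = -5 + \left(\frac{2 i}{9} - \frac{33}{67}\right) = -5 - \left(\frac{33}{67} - 2 i \frac{1}{9}\right) = -5 - \left(\frac{33}{67} - \frac{2 i}{9}\right) = - \frac{368}{67} + \frac{2 i}{9} \approx -5.4925 + 0.22222 i$)
$- 58 \left(1 + n\right) = - 58 \left(1 - \left(\frac{368}{67} - \frac{2 i}{9}\right)\right) = - 58 \left(- \frac{301}{67} + \frac{2 i}{9}\right) = \frac{17458}{67} - \frac{116 i}{9}$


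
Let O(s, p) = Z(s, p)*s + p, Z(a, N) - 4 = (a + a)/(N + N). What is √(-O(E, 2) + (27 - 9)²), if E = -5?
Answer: √1318/2 ≈ 18.152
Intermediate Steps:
Z(a, N) = 4 + a/N (Z(a, N) = 4 + (a + a)/(N + N) = 4 + (2*a)/((2*N)) = 4 + (2*a)*(1/(2*N)) = 4 + a/N)
O(s, p) = p + s*(4 + s/p) (O(s, p) = (4 + s/p)*s + p = s*(4 + s/p) + p = p + s*(4 + s/p))
√(-O(E, 2) + (27 - 9)²) = √(-(2 + 4*(-5) + (-5)²/2) + (27 - 9)²) = √(-(2 - 20 + (½)*25) + 18²) = √(-(2 - 20 + 25/2) + 324) = √(-1*(-11/2) + 324) = √(11/2 + 324) = √(659/2) = √1318/2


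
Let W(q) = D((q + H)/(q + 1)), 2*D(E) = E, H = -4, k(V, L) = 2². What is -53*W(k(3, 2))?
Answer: 0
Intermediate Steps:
k(V, L) = 4
D(E) = E/2
W(q) = (-4 + q)/(2*(1 + q)) (W(q) = ((q - 4)/(q + 1))/2 = ((-4 + q)/(1 + q))/2 = (-4 + q)/(2*(1 + q)))
-53*W(k(3, 2)) = -53*(-4 + 4)/(2*(1 + 4)) = -53*0/(2*5) = -53*0 = 0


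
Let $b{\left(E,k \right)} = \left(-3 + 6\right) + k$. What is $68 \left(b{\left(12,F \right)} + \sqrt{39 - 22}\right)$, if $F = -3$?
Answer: $68 \sqrt{17} \approx 280.37$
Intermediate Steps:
$b{\left(E,k \right)} = 3 + k$
$68 \left(b{\left(12,F \right)} + \sqrt{39 - 22}\right) = 68 \left(\left(3 - 3\right) + \sqrt{39 - 22}\right) = 68 \left(0 + \sqrt{17}\right) = 68 \sqrt{17}$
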